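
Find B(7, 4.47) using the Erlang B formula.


B(N,A) = (A^N/N!) / sum(A^k/k!, k=0..N) with N=7, A=4.47 = 0.0884

0.0884


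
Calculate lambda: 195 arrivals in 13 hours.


lambda = total arrivals / time = 195 / 13 = 15.0 per hour

15.0 per hour


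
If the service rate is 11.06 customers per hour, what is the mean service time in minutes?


Mean service time = 60/mu = 60/11.06 = 5.42 minutes

5.42 minutes


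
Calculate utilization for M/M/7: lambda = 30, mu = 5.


rho = lambda/(c*mu) = 30/(7*5) = 0.8571

0.8571


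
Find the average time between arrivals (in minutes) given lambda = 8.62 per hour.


Mean interarrival time = 60/lambda = 60/8.62 = 6.96 minutes

6.96 minutes


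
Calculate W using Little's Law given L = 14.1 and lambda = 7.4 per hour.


W = L / lambda = 14.1 / 7.4 = 1.9054 hours

1.9054 hours


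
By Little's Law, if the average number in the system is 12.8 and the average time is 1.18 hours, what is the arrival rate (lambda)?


lambda = L / W = 12.8 / 1.18 = 10.85 per hour

10.85 per hour


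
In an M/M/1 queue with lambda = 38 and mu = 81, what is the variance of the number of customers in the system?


rho = 38/81; Var(N) = rho/(1-rho)^2 = 1.66

1.66


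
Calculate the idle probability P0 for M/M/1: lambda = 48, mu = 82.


P0 = 1 - rho = 1 - 48/82 = 0.4146

0.4146


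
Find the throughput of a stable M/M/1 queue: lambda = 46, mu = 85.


For a stable queue (lambda < mu), throughput = lambda = 46 per hour

46 per hour


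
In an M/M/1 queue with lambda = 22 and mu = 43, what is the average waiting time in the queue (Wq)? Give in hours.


rho = 22/43; Wq = rho/(mu - lambda) = 0.0244 hours

0.0244 hours


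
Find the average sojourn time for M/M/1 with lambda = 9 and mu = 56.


W = 1/(mu - lambda) = 1/(56 - 9) = 0.0213 hours

0.0213 hours


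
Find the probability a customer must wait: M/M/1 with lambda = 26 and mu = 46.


P(wait) = rho = lambda/mu = 26/46 = 0.5652

0.5652


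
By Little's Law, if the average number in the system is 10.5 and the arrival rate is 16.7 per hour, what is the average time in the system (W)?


W = L / lambda = 10.5 / 16.7 = 0.6287 hours

0.6287 hours


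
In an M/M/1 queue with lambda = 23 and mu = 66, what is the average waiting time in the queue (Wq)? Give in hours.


rho = 23/66; Wq = rho/(mu - lambda) = 0.0081 hours

0.0081 hours


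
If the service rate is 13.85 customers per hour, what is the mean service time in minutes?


Mean service time = 60/mu = 60/13.85 = 4.33 minutes

4.33 minutes


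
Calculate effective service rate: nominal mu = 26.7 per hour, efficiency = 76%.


Effective rate = mu * efficiency = 26.7 * 0.76 = 20.29 per hour

20.29 per hour


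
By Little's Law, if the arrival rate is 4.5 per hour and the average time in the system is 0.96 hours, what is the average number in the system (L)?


L = lambda * W = 4.5 * 0.96 = 4.32

4.32


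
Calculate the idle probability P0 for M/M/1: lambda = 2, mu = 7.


P0 = 1 - rho = 1 - 2/7 = 0.7143

0.7143


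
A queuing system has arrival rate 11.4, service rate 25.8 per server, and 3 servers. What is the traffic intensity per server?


rho = lambda / (c * mu) = 11.4 / (3 * 25.8) = 0.1473

0.1473


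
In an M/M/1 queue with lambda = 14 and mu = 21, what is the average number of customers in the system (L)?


rho = 14/21; L = rho/(1-rho) = 2.0

2.0


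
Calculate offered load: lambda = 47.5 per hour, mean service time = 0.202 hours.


Offered load a = lambda * E[S] = 47.5 * 0.202 = 9.6 Erlangs

9.6 Erlangs


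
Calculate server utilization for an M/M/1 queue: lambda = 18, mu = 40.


rho = lambda/mu = 18/40 = 0.45

0.45


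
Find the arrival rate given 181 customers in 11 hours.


lambda = total arrivals / time = 181 / 11 = 16.45 per hour

16.45 per hour


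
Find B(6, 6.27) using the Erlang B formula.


B(N,A) = (A^N/N!) / sum(A^k/k!, k=0..N) with N=6, A=6.27 = 0.2836

0.2836


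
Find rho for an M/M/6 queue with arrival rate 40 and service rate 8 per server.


rho = lambda/(c*mu) = 40/(6*8) = 0.8333

0.8333


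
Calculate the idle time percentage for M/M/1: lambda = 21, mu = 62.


Idle fraction = (1 - rho) * 100 = (1 - 21/62) * 100 = 66.1%

66.1%


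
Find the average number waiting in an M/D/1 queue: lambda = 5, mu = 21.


M/D/1: Lq = rho^2 / (2*(1-rho)) where rho = 5/21; Lq = 0.04

0.04


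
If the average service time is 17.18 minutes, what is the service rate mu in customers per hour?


mu = 60 / avg_service_time = 60 / 17.18 = 3.49 per hour

3.49 per hour


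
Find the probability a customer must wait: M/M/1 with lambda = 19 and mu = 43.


P(wait) = rho = lambda/mu = 19/43 = 0.4419

0.4419


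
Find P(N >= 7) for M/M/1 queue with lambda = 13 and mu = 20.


P(N >= 7) = rho^7 = (13/20)^7 = 0.049

0.049


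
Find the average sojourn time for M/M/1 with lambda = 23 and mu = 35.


W = 1/(mu - lambda) = 1/(35 - 23) = 0.0833 hours

0.0833 hours


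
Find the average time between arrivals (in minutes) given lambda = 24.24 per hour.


Mean interarrival time = 60/lambda = 60/24.24 = 2.48 minutes

2.48 minutes


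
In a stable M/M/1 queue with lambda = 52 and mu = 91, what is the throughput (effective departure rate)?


For a stable queue (lambda < mu), throughput = lambda = 52 per hour

52 per hour


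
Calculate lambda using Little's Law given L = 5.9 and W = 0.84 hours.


lambda = L / W = 5.9 / 0.84 = 7.02 per hour

7.02 per hour


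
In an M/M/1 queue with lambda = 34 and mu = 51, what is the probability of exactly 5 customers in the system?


rho = 34/51; P(n) = (1-rho)*rho^n = (1-34/51)*(34/51)^5 = 0.0439

0.0439


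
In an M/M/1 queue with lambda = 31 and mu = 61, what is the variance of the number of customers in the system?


rho = 31/61; Var(N) = rho/(1-rho)^2 = 2.1

2.1


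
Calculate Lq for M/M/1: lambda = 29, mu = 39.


rho = 29/39; Lq = rho^2/(1-rho) = 2.16

2.16


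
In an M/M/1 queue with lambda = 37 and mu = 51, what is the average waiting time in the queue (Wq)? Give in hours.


rho = 37/51; Wq = rho/(mu - lambda) = 0.0518 hours

0.0518 hours


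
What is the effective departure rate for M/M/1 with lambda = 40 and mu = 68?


For a stable queue (lambda < mu), throughput = lambda = 40 per hour

40 per hour


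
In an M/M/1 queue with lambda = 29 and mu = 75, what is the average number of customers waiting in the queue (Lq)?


rho = 29/75; Lq = rho^2/(1-rho) = 0.24

0.24


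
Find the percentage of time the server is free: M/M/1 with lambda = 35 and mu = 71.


Idle fraction = (1 - rho) * 100 = (1 - 35/71) * 100 = 50.7%

50.7%


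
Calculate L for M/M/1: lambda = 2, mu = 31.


rho = 2/31; L = rho/(1-rho) = 0.07

0.07


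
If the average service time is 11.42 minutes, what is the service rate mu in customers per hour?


mu = 60 / avg_service_time = 60 / 11.42 = 5.25 per hour

5.25 per hour


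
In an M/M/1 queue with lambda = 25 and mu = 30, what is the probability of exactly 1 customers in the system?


rho = 25/30; P(n) = (1-rho)*rho^n = (1-25/30)*(25/30)^1 = 0.1389

0.1389


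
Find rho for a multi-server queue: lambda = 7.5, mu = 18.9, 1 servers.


rho = lambda / (c * mu) = 7.5 / (1 * 18.9) = 0.3968

0.3968


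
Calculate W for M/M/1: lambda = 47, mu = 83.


W = 1/(mu - lambda) = 1/(83 - 47) = 0.0278 hours

0.0278 hours


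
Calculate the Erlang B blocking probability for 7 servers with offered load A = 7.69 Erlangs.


B(N,A) = (A^N/N!) / sum(A^k/k!, k=0..N) with N=7, A=7.69 = 0.2904

0.2904


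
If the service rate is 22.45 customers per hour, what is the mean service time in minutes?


Mean service time = 60/mu = 60/22.45 = 2.67 minutes

2.67 minutes


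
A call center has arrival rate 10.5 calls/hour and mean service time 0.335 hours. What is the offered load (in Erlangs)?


Offered load a = lambda * E[S] = 10.5 * 0.335 = 3.52 Erlangs

3.52 Erlangs


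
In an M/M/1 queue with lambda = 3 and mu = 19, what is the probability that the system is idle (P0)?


P0 = 1 - rho = 1 - 3/19 = 0.8421

0.8421


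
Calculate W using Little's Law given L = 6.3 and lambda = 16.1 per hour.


W = L / lambda = 6.3 / 16.1 = 0.3913 hours

0.3913 hours


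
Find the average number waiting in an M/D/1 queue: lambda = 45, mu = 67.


M/D/1: Lq = rho^2 / (2*(1-rho)) where rho = 45/67; Lq = 0.69

0.69


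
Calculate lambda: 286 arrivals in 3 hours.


lambda = total arrivals / time = 286 / 3 = 95.33 per hour

95.33 per hour


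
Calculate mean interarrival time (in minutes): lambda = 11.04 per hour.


Mean interarrival time = 60/lambda = 60/11.04 = 5.43 minutes

5.43 minutes


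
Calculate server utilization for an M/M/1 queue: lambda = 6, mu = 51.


rho = lambda/mu = 6/51 = 0.1176

0.1176


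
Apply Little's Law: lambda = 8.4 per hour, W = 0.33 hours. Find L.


L = lambda * W = 8.4 * 0.33 = 2.77

2.77


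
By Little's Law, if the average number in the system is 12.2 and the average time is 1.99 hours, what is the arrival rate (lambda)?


lambda = L / W = 12.2 / 1.99 = 6.13 per hour

6.13 per hour


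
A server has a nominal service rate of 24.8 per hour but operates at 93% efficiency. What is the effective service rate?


Effective rate = mu * efficiency = 24.8 * 0.93 = 23.06 per hour

23.06 per hour


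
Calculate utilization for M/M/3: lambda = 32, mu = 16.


rho = lambda/(c*mu) = 32/(3*16) = 0.6667

0.6667


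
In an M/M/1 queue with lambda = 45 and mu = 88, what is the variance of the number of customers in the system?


rho = 45/88; Var(N) = rho/(1-rho)^2 = 2.14

2.14


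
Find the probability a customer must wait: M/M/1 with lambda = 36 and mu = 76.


P(wait) = rho = lambda/mu = 36/76 = 0.4737

0.4737


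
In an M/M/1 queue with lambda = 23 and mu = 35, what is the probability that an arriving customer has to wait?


P(wait) = rho = lambda/mu = 23/35 = 0.6571

0.6571


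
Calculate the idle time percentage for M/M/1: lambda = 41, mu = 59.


Idle fraction = (1 - rho) * 100 = (1 - 41/59) * 100 = 30.5%

30.5%


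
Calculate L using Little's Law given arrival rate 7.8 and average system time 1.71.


L = lambda * W = 7.8 * 1.71 = 13.34

13.34


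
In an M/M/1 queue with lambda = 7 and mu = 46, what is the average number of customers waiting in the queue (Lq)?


rho = 7/46; Lq = rho^2/(1-rho) = 0.03

0.03


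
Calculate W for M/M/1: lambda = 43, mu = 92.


W = 1/(mu - lambda) = 1/(92 - 43) = 0.0204 hours

0.0204 hours


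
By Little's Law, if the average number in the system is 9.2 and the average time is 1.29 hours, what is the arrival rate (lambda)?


lambda = L / W = 9.2 / 1.29 = 7.13 per hour

7.13 per hour


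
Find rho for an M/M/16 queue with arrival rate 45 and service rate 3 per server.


rho = lambda/(c*mu) = 45/(16*3) = 0.9375

0.9375


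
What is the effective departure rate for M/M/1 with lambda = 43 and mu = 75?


For a stable queue (lambda < mu), throughput = lambda = 43 per hour

43 per hour


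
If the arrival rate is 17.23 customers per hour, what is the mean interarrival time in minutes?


Mean interarrival time = 60/lambda = 60/17.23 = 3.48 minutes

3.48 minutes


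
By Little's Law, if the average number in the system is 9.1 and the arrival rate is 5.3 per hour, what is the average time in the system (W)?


W = L / lambda = 9.1 / 5.3 = 1.717 hours

1.717 hours


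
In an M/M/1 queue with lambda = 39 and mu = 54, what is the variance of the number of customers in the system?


rho = 39/54; Var(N) = rho/(1-rho)^2 = 9.36

9.36


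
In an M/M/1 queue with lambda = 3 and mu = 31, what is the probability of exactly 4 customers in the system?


rho = 3/31; P(n) = (1-rho)*rho^n = (1-3/31)*(3/31)^4 = 0.0001

0.0001


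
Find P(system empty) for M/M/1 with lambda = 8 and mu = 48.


P0 = 1 - rho = 1 - 8/48 = 0.8333

0.8333


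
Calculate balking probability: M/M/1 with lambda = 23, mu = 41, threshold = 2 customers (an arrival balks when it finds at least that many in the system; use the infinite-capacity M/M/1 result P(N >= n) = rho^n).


P(N >= 2) = rho^2 = (23/41)^2 = 0.3147

0.3147


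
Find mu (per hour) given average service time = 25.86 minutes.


mu = 60 / avg_service_time = 60 / 25.86 = 2.32 per hour

2.32 per hour


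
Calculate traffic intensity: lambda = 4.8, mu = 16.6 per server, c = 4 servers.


rho = lambda / (c * mu) = 4.8 / (4 * 16.6) = 0.0723

0.0723


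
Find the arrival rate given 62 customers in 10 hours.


lambda = total arrivals / time = 62 / 10 = 6.2 per hour

6.2 per hour


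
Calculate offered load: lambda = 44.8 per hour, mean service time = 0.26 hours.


Offered load a = lambda * E[S] = 44.8 * 0.26 = 11.65 Erlangs

11.65 Erlangs


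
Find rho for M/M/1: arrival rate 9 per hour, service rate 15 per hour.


rho = lambda/mu = 9/15 = 0.6

0.6


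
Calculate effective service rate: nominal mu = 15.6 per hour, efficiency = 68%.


Effective rate = mu * efficiency = 15.6 * 0.68 = 10.61 per hour

10.61 per hour


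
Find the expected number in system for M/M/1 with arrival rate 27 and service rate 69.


rho = 27/69; L = rho/(1-rho) = 0.64

0.64


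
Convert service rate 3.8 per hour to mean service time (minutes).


Mean service time = 60/mu = 60/3.8 = 15.79 minutes

15.79 minutes


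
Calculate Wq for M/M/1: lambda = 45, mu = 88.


rho = 45/88; Wq = rho/(mu - lambda) = 0.0119 hours

0.0119 hours


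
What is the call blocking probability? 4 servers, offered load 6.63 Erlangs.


B(N,A) = (A^N/N!) / sum(A^k/k!, k=0..N) with N=4, A=6.63 = 0.5073

0.5073


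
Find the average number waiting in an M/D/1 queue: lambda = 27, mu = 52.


M/D/1: Lq = rho^2 / (2*(1-rho)) where rho = 27/52; Lq = 0.28

0.28


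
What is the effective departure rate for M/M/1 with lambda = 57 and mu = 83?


For a stable queue (lambda < mu), throughput = lambda = 57 per hour

57 per hour


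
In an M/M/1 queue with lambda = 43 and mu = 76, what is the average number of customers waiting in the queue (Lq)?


rho = 43/76; Lq = rho^2/(1-rho) = 0.74

0.74


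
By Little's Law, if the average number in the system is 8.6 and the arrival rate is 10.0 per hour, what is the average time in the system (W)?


W = L / lambda = 8.6 / 10.0 = 0.86 hours

0.86 hours


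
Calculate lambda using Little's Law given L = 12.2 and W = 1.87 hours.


lambda = L / W = 12.2 / 1.87 = 6.52 per hour

6.52 per hour


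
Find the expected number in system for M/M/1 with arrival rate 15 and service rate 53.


rho = 15/53; L = rho/(1-rho) = 0.39

0.39


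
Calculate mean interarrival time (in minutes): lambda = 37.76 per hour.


Mean interarrival time = 60/lambda = 60/37.76 = 1.59 minutes

1.59 minutes


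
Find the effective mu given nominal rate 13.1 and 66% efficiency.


Effective rate = mu * efficiency = 13.1 * 0.66 = 8.65 per hour

8.65 per hour


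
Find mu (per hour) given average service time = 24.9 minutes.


mu = 60 / avg_service_time = 60 / 24.9 = 2.41 per hour

2.41 per hour


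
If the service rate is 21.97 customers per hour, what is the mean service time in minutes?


Mean service time = 60/mu = 60/21.97 = 2.73 minutes

2.73 minutes


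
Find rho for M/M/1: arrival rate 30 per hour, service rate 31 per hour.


rho = lambda/mu = 30/31 = 0.9677

0.9677


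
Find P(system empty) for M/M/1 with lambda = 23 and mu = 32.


P0 = 1 - rho = 1 - 23/32 = 0.2813

0.2813


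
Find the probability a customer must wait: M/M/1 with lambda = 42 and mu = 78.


P(wait) = rho = lambda/mu = 42/78 = 0.5385

0.5385


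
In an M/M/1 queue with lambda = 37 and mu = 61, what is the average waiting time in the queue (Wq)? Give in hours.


rho = 37/61; Wq = rho/(mu - lambda) = 0.0253 hours

0.0253 hours


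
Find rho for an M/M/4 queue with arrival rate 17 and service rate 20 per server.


rho = lambda/(c*mu) = 17/(4*20) = 0.2125

0.2125


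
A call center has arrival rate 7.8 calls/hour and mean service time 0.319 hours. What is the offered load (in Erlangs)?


Offered load a = lambda * E[S] = 7.8 * 0.319 = 2.49 Erlangs

2.49 Erlangs


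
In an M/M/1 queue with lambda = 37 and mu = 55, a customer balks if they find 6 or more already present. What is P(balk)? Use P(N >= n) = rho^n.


P(N >= 6) = rho^6 = (37/55)^6 = 0.0927

0.0927


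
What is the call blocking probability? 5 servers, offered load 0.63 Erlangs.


B(N,A) = (A^N/N!) / sum(A^k/k!, k=0..N) with N=5, A=0.63 = 0.0004

0.0004


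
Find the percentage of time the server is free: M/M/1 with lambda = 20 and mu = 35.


Idle fraction = (1 - rho) * 100 = (1 - 20/35) * 100 = 42.9%

42.9%


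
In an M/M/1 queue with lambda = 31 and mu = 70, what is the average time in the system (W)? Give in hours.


W = 1/(mu - lambda) = 1/(70 - 31) = 0.0256 hours

0.0256 hours


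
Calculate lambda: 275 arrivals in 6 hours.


lambda = total arrivals / time = 275 / 6 = 45.83 per hour

45.83 per hour


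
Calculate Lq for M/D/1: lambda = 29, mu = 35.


M/D/1: Lq = rho^2 / (2*(1-rho)) where rho = 29/35; Lq = 2.0

2.0


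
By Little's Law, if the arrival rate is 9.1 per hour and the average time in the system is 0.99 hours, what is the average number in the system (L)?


L = lambda * W = 9.1 * 0.99 = 9.01

9.01


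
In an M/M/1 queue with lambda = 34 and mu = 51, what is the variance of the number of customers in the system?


rho = 34/51; Var(N) = rho/(1-rho)^2 = 6.0

6.0


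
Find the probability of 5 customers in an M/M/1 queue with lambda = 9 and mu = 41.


rho = 9/41; P(n) = (1-rho)*rho^n = (1-9/41)*(9/41)^5 = 0.0004

0.0004


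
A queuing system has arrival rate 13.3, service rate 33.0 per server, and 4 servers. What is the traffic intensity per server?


rho = lambda / (c * mu) = 13.3 / (4 * 33.0) = 0.1008

0.1008


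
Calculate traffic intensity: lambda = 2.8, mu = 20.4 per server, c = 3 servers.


rho = lambda / (c * mu) = 2.8 / (3 * 20.4) = 0.0458

0.0458


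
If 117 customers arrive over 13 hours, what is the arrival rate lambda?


lambda = total arrivals / time = 117 / 13 = 9.0 per hour

9.0 per hour


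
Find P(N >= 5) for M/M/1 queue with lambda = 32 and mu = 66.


P(N >= 5) = rho^5 = (32/66)^5 = 0.0268

0.0268


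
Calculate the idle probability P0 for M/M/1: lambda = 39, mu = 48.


P0 = 1 - rho = 1 - 39/48 = 0.1875

0.1875


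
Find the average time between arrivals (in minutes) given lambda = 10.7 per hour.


Mean interarrival time = 60/lambda = 60/10.7 = 5.61 minutes

5.61 minutes


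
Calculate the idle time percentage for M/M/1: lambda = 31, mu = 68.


Idle fraction = (1 - rho) * 100 = (1 - 31/68) * 100 = 54.4%

54.4%


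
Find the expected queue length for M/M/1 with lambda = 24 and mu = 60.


rho = 24/60; Lq = rho^2/(1-rho) = 0.27

0.27


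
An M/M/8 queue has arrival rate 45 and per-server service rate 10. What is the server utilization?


rho = lambda/(c*mu) = 45/(8*10) = 0.5625

0.5625


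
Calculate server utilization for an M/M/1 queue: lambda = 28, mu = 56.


rho = lambda/mu = 28/56 = 0.5

0.5


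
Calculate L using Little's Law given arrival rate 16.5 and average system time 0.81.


L = lambda * W = 16.5 * 0.81 = 13.37

13.37


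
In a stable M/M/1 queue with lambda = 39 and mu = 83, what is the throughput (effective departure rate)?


For a stable queue (lambda < mu), throughput = lambda = 39 per hour

39 per hour


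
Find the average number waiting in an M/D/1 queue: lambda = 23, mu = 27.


M/D/1: Lq = rho^2 / (2*(1-rho)) where rho = 23/27; Lq = 2.45

2.45


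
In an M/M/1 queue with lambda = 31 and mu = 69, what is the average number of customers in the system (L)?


rho = 31/69; L = rho/(1-rho) = 0.82

0.82


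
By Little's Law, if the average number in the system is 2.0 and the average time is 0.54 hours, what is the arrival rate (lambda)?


lambda = L / W = 2.0 / 0.54 = 3.7 per hour

3.7 per hour


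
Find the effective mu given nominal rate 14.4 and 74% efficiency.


Effective rate = mu * efficiency = 14.4 * 0.74 = 10.66 per hour

10.66 per hour


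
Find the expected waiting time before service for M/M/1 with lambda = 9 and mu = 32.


rho = 9/32; Wq = rho/(mu - lambda) = 0.0122 hours

0.0122 hours


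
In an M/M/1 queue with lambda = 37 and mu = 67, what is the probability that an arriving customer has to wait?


P(wait) = rho = lambda/mu = 37/67 = 0.5522

0.5522


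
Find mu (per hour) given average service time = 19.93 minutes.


mu = 60 / avg_service_time = 60 / 19.93 = 3.01 per hour

3.01 per hour


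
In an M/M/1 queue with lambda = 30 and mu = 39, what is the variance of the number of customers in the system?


rho = 30/39; Var(N) = rho/(1-rho)^2 = 14.44

14.44


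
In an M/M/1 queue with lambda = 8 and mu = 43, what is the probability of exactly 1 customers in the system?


rho = 8/43; P(n) = (1-rho)*rho^n = (1-8/43)*(8/43)^1 = 0.1514

0.1514


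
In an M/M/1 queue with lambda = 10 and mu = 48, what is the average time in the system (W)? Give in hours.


W = 1/(mu - lambda) = 1/(48 - 10) = 0.0263 hours

0.0263 hours


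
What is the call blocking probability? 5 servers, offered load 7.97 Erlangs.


B(N,A) = (A^N/N!) / sum(A^k/k!, k=0..N) with N=5, A=7.97 = 0.4775

0.4775


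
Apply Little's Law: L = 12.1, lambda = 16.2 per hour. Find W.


W = L / lambda = 12.1 / 16.2 = 0.7469 hours

0.7469 hours


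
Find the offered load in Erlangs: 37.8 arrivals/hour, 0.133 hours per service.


Offered load a = lambda * E[S] = 37.8 * 0.133 = 5.03 Erlangs

5.03 Erlangs


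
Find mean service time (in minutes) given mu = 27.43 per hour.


Mean service time = 60/mu = 60/27.43 = 2.19 minutes

2.19 minutes


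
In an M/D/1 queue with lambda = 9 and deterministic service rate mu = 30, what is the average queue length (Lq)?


M/D/1: Lq = rho^2 / (2*(1-rho)) where rho = 9/30; Lq = 0.06

0.06


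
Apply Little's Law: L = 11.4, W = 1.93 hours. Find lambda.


lambda = L / W = 11.4 / 1.93 = 5.91 per hour

5.91 per hour


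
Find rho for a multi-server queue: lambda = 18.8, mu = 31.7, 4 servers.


rho = lambda / (c * mu) = 18.8 / (4 * 31.7) = 0.1483

0.1483


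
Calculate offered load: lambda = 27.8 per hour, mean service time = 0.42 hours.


Offered load a = lambda * E[S] = 27.8 * 0.42 = 11.68 Erlangs

11.68 Erlangs


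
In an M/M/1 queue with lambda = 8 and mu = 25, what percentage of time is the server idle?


Idle fraction = (1 - rho) * 100 = (1 - 8/25) * 100 = 68.0%

68.0%


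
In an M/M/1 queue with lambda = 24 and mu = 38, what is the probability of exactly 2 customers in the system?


rho = 24/38; P(n) = (1-rho)*rho^n = (1-24/38)*(24/38)^2 = 0.147

0.147


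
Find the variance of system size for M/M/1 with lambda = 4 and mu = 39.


rho = 4/39; Var(N) = rho/(1-rho)^2 = 0.13

0.13


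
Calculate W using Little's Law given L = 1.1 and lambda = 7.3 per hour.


W = L / lambda = 1.1 / 7.3 = 0.1507 hours

0.1507 hours


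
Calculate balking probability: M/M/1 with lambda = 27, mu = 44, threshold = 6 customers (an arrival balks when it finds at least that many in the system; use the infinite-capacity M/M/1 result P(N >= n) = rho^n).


P(N >= 6) = rho^6 = (27/44)^6 = 0.0534

0.0534


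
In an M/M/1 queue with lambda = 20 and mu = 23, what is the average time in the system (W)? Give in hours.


W = 1/(mu - lambda) = 1/(23 - 20) = 0.3333 hours

0.3333 hours


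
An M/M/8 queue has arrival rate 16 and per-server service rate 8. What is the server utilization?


rho = lambda/(c*mu) = 16/(8*8) = 0.25

0.25


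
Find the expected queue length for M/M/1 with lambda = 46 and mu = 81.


rho = 46/81; Lq = rho^2/(1-rho) = 0.75

0.75


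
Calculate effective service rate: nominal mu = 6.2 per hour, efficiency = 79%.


Effective rate = mu * efficiency = 6.2 * 0.79 = 4.9 per hour

4.9 per hour


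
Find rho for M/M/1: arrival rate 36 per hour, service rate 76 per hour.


rho = lambda/mu = 36/76 = 0.4737

0.4737


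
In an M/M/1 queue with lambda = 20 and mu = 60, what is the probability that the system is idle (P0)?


P0 = 1 - rho = 1 - 20/60 = 0.6667

0.6667


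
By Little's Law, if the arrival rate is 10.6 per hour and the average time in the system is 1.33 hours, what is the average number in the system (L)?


L = lambda * W = 10.6 * 1.33 = 14.1

14.1


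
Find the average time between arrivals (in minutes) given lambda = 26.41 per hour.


Mean interarrival time = 60/lambda = 60/26.41 = 2.27 minutes

2.27 minutes


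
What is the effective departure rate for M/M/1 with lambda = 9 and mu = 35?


For a stable queue (lambda < mu), throughput = lambda = 9 per hour

9 per hour


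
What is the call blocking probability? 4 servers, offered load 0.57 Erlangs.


B(N,A) = (A^N/N!) / sum(A^k/k!, k=0..N) with N=4, A=0.57 = 0.0025

0.0025


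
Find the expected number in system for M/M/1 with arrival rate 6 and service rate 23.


rho = 6/23; L = rho/(1-rho) = 0.35

0.35


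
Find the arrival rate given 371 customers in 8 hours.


lambda = total arrivals / time = 371 / 8 = 46.38 per hour

46.38 per hour


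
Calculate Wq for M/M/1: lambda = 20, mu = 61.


rho = 20/61; Wq = rho/(mu - lambda) = 0.008 hours

0.008 hours


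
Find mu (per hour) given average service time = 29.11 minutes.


mu = 60 / avg_service_time = 60 / 29.11 = 2.06 per hour

2.06 per hour


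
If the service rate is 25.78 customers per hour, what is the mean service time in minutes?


Mean service time = 60/mu = 60/25.78 = 2.33 minutes

2.33 minutes


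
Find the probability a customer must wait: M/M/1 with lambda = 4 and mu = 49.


P(wait) = rho = lambda/mu = 4/49 = 0.0816

0.0816


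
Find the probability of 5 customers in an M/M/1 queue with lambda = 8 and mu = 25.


rho = 8/25; P(n) = (1-rho)*rho^n = (1-8/25)*(8/25)^5 = 0.0023

0.0023


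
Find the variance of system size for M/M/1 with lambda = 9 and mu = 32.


rho = 9/32; Var(N) = rho/(1-rho)^2 = 0.54

0.54


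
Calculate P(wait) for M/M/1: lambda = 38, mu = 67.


P(wait) = rho = lambda/mu = 38/67 = 0.5672

0.5672


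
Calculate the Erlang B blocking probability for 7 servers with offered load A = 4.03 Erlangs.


B(N,A) = (A^N/N!) / sum(A^k/k!, k=0..N) with N=7, A=4.03 = 0.0643

0.0643


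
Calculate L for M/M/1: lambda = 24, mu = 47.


rho = 24/47; L = rho/(1-rho) = 1.04

1.04


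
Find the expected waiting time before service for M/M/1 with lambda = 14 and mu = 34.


rho = 14/34; Wq = rho/(mu - lambda) = 0.0206 hours

0.0206 hours


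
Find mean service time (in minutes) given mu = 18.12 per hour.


Mean service time = 60/mu = 60/18.12 = 3.31 minutes

3.31 minutes


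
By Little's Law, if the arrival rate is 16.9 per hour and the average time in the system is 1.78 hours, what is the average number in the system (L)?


L = lambda * W = 16.9 * 1.78 = 30.08

30.08


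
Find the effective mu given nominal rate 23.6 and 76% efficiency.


Effective rate = mu * efficiency = 23.6 * 0.76 = 17.94 per hour

17.94 per hour


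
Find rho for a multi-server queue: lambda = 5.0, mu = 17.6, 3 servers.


rho = lambda / (c * mu) = 5.0 / (3 * 17.6) = 0.0947

0.0947


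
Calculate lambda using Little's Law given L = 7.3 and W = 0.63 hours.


lambda = L / W = 7.3 / 0.63 = 11.59 per hour

11.59 per hour


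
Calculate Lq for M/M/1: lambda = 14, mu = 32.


rho = 14/32; Lq = rho^2/(1-rho) = 0.34

0.34


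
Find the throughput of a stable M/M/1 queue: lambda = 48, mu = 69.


For a stable queue (lambda < mu), throughput = lambda = 48 per hour

48 per hour


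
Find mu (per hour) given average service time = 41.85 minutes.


mu = 60 / avg_service_time = 60 / 41.85 = 1.43 per hour

1.43 per hour


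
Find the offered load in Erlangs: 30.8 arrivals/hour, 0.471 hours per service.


Offered load a = lambda * E[S] = 30.8 * 0.471 = 14.51 Erlangs

14.51 Erlangs


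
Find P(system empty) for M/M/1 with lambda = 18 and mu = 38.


P0 = 1 - rho = 1 - 18/38 = 0.5263

0.5263


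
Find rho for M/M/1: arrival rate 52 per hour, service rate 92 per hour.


rho = lambda/mu = 52/92 = 0.5652

0.5652


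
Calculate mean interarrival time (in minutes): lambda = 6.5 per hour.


Mean interarrival time = 60/lambda = 60/6.5 = 9.23 minutes

9.23 minutes


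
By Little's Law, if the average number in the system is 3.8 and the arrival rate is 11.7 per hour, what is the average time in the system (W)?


W = L / lambda = 3.8 / 11.7 = 0.3248 hours

0.3248 hours


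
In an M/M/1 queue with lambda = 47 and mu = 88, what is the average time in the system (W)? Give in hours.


W = 1/(mu - lambda) = 1/(88 - 47) = 0.0244 hours

0.0244 hours


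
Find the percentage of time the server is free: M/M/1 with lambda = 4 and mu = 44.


Idle fraction = (1 - rho) * 100 = (1 - 4/44) * 100 = 90.9%

90.9%


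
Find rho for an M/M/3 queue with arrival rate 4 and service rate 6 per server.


rho = lambda/(c*mu) = 4/(3*6) = 0.2222

0.2222


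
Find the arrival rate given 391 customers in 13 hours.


lambda = total arrivals / time = 391 / 13 = 30.08 per hour

30.08 per hour


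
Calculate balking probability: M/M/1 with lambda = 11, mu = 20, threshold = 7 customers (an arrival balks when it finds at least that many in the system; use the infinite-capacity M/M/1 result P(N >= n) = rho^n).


P(N >= 7) = rho^7 = (11/20)^7 = 0.0152

0.0152


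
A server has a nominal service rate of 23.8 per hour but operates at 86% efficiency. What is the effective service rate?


Effective rate = mu * efficiency = 23.8 * 0.86 = 20.47 per hour

20.47 per hour


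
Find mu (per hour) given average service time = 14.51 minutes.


mu = 60 / avg_service_time = 60 / 14.51 = 4.14 per hour

4.14 per hour


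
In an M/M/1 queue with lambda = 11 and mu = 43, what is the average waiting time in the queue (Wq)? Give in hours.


rho = 11/43; Wq = rho/(mu - lambda) = 0.008 hours

0.008 hours


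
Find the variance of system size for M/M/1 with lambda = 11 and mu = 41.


rho = 11/41; Var(N) = rho/(1-rho)^2 = 0.5

0.5


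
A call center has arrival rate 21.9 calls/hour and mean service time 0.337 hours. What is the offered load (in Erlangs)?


Offered load a = lambda * E[S] = 21.9 * 0.337 = 7.38 Erlangs

7.38 Erlangs


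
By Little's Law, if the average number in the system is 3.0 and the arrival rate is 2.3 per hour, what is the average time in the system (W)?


W = L / lambda = 3.0 / 2.3 = 1.3043 hours

1.3043 hours


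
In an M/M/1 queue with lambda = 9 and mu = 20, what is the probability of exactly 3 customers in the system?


rho = 9/20; P(n) = (1-rho)*rho^n = (1-9/20)*(9/20)^3 = 0.0501

0.0501


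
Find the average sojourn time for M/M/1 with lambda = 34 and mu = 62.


W = 1/(mu - lambda) = 1/(62 - 34) = 0.0357 hours

0.0357 hours


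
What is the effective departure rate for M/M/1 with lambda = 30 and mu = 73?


For a stable queue (lambda < mu), throughput = lambda = 30 per hour

30 per hour


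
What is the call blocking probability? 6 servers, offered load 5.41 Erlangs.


B(N,A) = (A^N/N!) / sum(A^k/k!, k=0..N) with N=6, A=5.41 = 0.2224

0.2224


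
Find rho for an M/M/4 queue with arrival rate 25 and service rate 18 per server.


rho = lambda/(c*mu) = 25/(4*18) = 0.3472

0.3472


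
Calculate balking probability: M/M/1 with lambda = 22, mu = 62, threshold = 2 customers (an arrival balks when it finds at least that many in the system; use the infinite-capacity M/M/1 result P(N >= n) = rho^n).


P(N >= 2) = rho^2 = (22/62)^2 = 0.1259

0.1259


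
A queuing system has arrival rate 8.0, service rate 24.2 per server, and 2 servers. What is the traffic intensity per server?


rho = lambda / (c * mu) = 8.0 / (2 * 24.2) = 0.1653

0.1653


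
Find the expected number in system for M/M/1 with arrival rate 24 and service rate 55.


rho = 24/55; L = rho/(1-rho) = 0.77

0.77


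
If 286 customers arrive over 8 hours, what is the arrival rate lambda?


lambda = total arrivals / time = 286 / 8 = 35.75 per hour

35.75 per hour


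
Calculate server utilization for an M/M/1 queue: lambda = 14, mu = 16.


rho = lambda/mu = 14/16 = 0.875

0.875


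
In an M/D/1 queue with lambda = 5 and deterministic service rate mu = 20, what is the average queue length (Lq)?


M/D/1: Lq = rho^2 / (2*(1-rho)) where rho = 5/20; Lq = 0.04

0.04


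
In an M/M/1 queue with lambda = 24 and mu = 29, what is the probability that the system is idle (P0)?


P0 = 1 - rho = 1 - 24/29 = 0.1724

0.1724


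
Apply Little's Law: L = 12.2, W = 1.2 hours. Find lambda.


lambda = L / W = 12.2 / 1.2 = 10.17 per hour

10.17 per hour


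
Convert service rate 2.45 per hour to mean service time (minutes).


Mean service time = 60/mu = 60/2.45 = 24.49 minutes

24.49 minutes


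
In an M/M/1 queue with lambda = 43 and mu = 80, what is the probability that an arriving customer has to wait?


P(wait) = rho = lambda/mu = 43/80 = 0.5375

0.5375


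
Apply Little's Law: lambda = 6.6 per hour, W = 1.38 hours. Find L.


L = lambda * W = 6.6 * 1.38 = 9.11

9.11


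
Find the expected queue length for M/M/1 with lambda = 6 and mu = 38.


rho = 6/38; Lq = rho^2/(1-rho) = 0.03

0.03


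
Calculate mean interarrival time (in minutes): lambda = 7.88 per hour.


Mean interarrival time = 60/lambda = 60/7.88 = 7.61 minutes

7.61 minutes


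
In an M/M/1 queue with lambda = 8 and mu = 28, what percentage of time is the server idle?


Idle fraction = (1 - rho) * 100 = (1 - 8/28) * 100 = 71.4%

71.4%


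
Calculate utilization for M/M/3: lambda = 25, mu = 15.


rho = lambda/(c*mu) = 25/(3*15) = 0.5556

0.5556


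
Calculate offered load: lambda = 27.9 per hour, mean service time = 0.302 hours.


Offered load a = lambda * E[S] = 27.9 * 0.302 = 8.43 Erlangs

8.43 Erlangs


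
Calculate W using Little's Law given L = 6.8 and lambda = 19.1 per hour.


W = L / lambda = 6.8 / 19.1 = 0.356 hours

0.356 hours


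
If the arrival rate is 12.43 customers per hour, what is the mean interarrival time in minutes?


Mean interarrival time = 60/lambda = 60/12.43 = 4.83 minutes

4.83 minutes


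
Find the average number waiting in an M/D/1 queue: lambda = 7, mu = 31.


M/D/1: Lq = rho^2 / (2*(1-rho)) where rho = 7/31; Lq = 0.03

0.03


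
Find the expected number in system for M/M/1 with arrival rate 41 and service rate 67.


rho = 41/67; L = rho/(1-rho) = 1.58

1.58


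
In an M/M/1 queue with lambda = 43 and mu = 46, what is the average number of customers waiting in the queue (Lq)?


rho = 43/46; Lq = rho^2/(1-rho) = 13.4

13.4


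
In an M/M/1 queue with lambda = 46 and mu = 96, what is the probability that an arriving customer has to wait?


P(wait) = rho = lambda/mu = 46/96 = 0.4792

0.4792


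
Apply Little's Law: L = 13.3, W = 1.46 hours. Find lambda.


lambda = L / W = 13.3 / 1.46 = 9.11 per hour

9.11 per hour


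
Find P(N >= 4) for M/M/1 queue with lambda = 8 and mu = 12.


P(N >= 4) = rho^4 = (8/12)^4 = 0.1975

0.1975


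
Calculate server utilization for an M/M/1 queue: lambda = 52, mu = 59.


rho = lambda/mu = 52/59 = 0.8814

0.8814


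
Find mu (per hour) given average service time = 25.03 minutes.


mu = 60 / avg_service_time = 60 / 25.03 = 2.4 per hour

2.4 per hour


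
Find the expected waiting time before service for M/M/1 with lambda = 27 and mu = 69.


rho = 27/69; Wq = rho/(mu - lambda) = 0.0093 hours

0.0093 hours


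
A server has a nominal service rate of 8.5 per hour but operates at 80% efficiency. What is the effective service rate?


Effective rate = mu * efficiency = 8.5 * 0.8 = 6.8 per hour

6.8 per hour


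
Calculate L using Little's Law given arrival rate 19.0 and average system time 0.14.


L = lambda * W = 19.0 * 0.14 = 2.66

2.66


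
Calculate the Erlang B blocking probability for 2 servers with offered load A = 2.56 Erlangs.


B(N,A) = (A^N/N!) / sum(A^k/k!, k=0..N) with N=2, A=2.56 = 0.4793

0.4793


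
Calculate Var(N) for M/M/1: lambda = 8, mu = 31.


rho = 8/31; Var(N) = rho/(1-rho)^2 = 0.47

0.47


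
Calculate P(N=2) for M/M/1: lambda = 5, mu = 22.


rho = 5/22; P(n) = (1-rho)*rho^n = (1-5/22)*(5/22)^2 = 0.0399

0.0399


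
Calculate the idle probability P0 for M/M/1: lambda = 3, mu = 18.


P0 = 1 - rho = 1 - 3/18 = 0.8333

0.8333


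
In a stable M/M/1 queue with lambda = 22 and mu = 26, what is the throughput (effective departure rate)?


For a stable queue (lambda < mu), throughput = lambda = 22 per hour

22 per hour


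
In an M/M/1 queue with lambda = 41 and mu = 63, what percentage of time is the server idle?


Idle fraction = (1 - rho) * 100 = (1 - 41/63) * 100 = 34.9%

34.9%


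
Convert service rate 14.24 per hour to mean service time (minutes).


Mean service time = 60/mu = 60/14.24 = 4.21 minutes

4.21 minutes


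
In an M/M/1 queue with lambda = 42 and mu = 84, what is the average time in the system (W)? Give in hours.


W = 1/(mu - lambda) = 1/(84 - 42) = 0.0238 hours

0.0238 hours


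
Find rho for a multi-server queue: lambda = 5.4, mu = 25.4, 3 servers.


rho = lambda / (c * mu) = 5.4 / (3 * 25.4) = 0.0709

0.0709


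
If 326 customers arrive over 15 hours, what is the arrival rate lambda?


lambda = total arrivals / time = 326 / 15 = 21.73 per hour

21.73 per hour


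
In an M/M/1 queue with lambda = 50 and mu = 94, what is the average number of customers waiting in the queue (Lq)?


rho = 50/94; Lq = rho^2/(1-rho) = 0.6

0.6


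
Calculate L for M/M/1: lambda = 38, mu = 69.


rho = 38/69; L = rho/(1-rho) = 1.23

1.23


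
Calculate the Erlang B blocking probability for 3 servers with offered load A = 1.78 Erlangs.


B(N,A) = (A^N/N!) / sum(A^k/k!, k=0..N) with N=3, A=1.78 = 0.1772

0.1772


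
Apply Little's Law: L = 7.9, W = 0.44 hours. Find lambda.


lambda = L / W = 7.9 / 0.44 = 17.95 per hour

17.95 per hour


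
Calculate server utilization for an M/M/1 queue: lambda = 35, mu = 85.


rho = lambda/mu = 35/85 = 0.4118

0.4118


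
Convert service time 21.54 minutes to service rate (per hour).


mu = 60 / avg_service_time = 60 / 21.54 = 2.79 per hour

2.79 per hour


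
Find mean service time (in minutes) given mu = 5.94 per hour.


Mean service time = 60/mu = 60/5.94 = 10.1 minutes

10.1 minutes


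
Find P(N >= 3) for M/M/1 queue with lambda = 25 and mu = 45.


P(N >= 3) = rho^3 = (25/45)^3 = 0.1715

0.1715


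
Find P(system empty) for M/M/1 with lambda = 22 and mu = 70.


P0 = 1 - rho = 1 - 22/70 = 0.6857

0.6857


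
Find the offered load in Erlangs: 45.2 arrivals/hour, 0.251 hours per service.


Offered load a = lambda * E[S] = 45.2 * 0.251 = 11.35 Erlangs

11.35 Erlangs


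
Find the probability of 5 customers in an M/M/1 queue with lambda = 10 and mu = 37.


rho = 10/37; P(n) = (1-rho)*rho^n = (1-10/37)*(10/37)^5 = 0.0011

0.0011
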